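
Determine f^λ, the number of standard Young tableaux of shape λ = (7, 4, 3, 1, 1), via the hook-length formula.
# SYT of shape (7, 4, 3, 1, 1) = 673920

Hook-length formula: f^λ = n! / Π hook(c), product over all cells c of the Young diagram. For λ = (7, 4, 3, 1, 1), n = 16 boxes. Hook lengths by row (left-to-right, top-to-bottom): [11, 8, 7, 5, 3, 2, 1]; [7, 4, 3, 1]; [5, 2, 1]; [2]; [1]. Product of hooks = 31046400. So f^λ = 16! / 31046400 = 20922789888000 / 31046400 = 673920.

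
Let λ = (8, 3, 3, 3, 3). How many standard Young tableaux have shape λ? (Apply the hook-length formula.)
# SYT of shape (8, 3, 3, 3, 3) = 14814072

Hook-length formula: f^λ = n! / Π hook(c), product over all cells c of the Young diagram. For λ = (8, 3, 3, 3, 3), n = 20 boxes. Hook lengths by row (left-to-right, top-to-bottom): [12, 11, 10, 5, 4, 3, 2, 1]; [6, 5, 4]; [5, 4, 3]; [4, 3, 2]; [3, 2, 1]. Product of hooks = 164229120000. So f^λ = 20! / 164229120000 = 2432902008176640000 / 164229120000 = 14814072.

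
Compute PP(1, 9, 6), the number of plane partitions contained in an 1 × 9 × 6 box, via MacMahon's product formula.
PP(1, 9, 6) = 5005

Evaluate the triple product over i = 1..1, j = 1..9, k = 1..6. The factors are (2/1) · (3/2) · (4/3) · (5/4) · (6/5) · (7/6) · (3/2) · (4/3) · … (54 factors total). The numerators and denominators telescope so the product is an integer; carrying out the multiplication exactly gives PP(1, 9, 6) = 5005.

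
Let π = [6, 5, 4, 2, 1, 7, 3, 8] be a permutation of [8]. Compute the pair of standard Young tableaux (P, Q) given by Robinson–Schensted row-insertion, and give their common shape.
P = [1, 3, 8] / [2, 7] / [4] / [5] / [6];  Q = [1, 6, 8] / [2, 7] / [3] / [4] / [5];  common shape = (3, 2, 1, 1, 1)

Row-insert the values π_1, π_2, … into P one at a time, bumping the leftmost entry strictly greater than the inserted value down to the next row. The recording tableau Q records, in position (i, j), the step at which that cell was added to P.
  Insert 6 (step 1): P = [6];  Q = [1]
  Insert 5 (step 2): P = [5] / [6];  Q = [1] / [2]
  Insert 4 (step 3): P = [4] / [5] / [6];  Q = [1] / [2] / [3]
  Insert 2 (step 4): P = [2] / [4] / [5] / [6];  Q = [1] / [2] / [3] / [4]
  Insert 1 (step 5): P = [1] / [2] / [4] / [5] / [6];  Q = [1] / [2] / [3] / [4] / [5]
  Insert 7 (step 6): P = [1, 7] / [2] / [4] / [5] / [6];  Q = [1, 6] / [2] / [3] / [4] / [5]
  Insert 3 (step 7): P = [1, 3] / [2, 7] / [4] / [5] / [6];  Q = [1, 6] / [2, 7] / [3] / [4] / [5]
  Insert 8 (step 8): P = [1, 3, 8] / [2, 7] / [4] / [5] / [6];  Q = [1, 6, 8] / [2, 7] / [3] / [4] / [5]
Final shape: (3, 2, 1, 1, 1).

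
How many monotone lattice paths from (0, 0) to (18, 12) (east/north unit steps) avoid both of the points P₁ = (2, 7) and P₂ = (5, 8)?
Number of paths = 83040321

Inclusion–exclusion. Total paths: C(30, 18) = 86493225. Through P₁: C(9, 2)·C(21, 16) = 732564. Through P₂: C(13, 5)·C(17, 13) = 3063060. Since P₁ is strictly southwest of P₂, a monotone path through both must visit P₁ then P₂; paths through both = C(9, 2)·C(4, 3)·C(17, 13) = 342720. Avoid both = 86493225 − 732564 − 3063060 + 342720 = 83040321.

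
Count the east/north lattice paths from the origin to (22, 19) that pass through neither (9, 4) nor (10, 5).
Number of paths = 202699963700

Inclusion–exclusion. Total paths: C(41, 22) = 244662670200. Through P₁: C(13, 9)·C(28, 13) = 26771144400. Through P₂: C(15, 10)·C(26, 12) = 29002073100. Since P₁ is strictly southwest of P₂, a monotone path through both must visit P₁ then P₂; paths through both = C(13, 9)·C(2, 1)·C(26, 12) = 13810511000. Avoid both = 244662670200 − 26771144400 − 29002073100 + 13810511000 = 202699963700.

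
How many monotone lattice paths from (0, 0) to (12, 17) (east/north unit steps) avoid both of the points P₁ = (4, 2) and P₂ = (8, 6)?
Number of paths = 41875380

Inclusion–exclusion. Total paths: C(29, 12) = 51895935. Through P₁: C(6, 4)·C(23, 8) = 7354710. Through P₂: C(14, 8)·C(15, 4) = 4099095. Since P₁ is strictly southwest of P₂, a monotone path through both must visit P₁ then P₂; paths through both = C(6, 4)·C(8, 4)·C(15, 4) = 1433250. Avoid both = 51895935 − 7354710 − 4099095 + 1433250 = 41875380.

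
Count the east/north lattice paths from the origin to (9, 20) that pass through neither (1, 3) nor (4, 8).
Number of paths = 4011757

Inclusion–exclusion. Total paths: C(29, 9) = 10015005. Through P₁: C(4, 1)·C(25, 8) = 4326300. Through P₂: C(12, 4)·C(17, 5) = 3063060. Since P₁ is strictly southwest of P₂, a monotone path through both must visit P₁ then P₂; paths through both = C(4, 1)·C(8, 3)·C(17, 5) = 1386112. Avoid both = 10015005 − 4326300 − 3063060 + 1386112 = 4011757.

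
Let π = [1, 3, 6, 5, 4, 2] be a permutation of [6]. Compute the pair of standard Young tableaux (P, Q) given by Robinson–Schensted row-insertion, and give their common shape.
P = [1, 2, 4] / [3] / [5] / [6];  Q = [1, 2, 3] / [4] / [5] / [6];  common shape = (3, 1, 1, 1)

Row-insert the values π_1, π_2, … into P one at a time, bumping the leftmost entry strictly greater than the inserted value down to the next row. The recording tableau Q records, in position (i, j), the step at which that cell was added to P.
  Insert 1 (step 1): P = [1];  Q = [1]
  Insert 3 (step 2): P = [1, 3];  Q = [1, 2]
  Insert 6 (step 3): P = [1, 3, 6];  Q = [1, 2, 3]
  Insert 5 (step 4): P = [1, 3, 5] / [6];  Q = [1, 2, 3] / [4]
  Insert 4 (step 5): P = [1, 3, 4] / [5] / [6];  Q = [1, 2, 3] / [4] / [5]
  Insert 2 (step 6): P = [1, 2, 4] / [3] / [5] / [6];  Q = [1, 2, 3] / [4] / [5] / [6]
Final shape: (3, 1, 1, 1).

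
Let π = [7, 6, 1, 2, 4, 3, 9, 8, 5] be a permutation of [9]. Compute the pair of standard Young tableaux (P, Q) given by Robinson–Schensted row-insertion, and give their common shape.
P = [1, 2, 3, 5] / [4, 8] / [6, 9] / [7];  Q = [1, 4, 5, 7] / [2, 8] / [3, 9] / [6];  common shape = (4, 2, 2, 1)

Row-insert the values π_1, π_2, … into P one at a time, bumping the leftmost entry strictly greater than the inserted value down to the next row. The recording tableau Q records, in position (i, j), the step at which that cell was added to P.
  Insert 7 (step 1): P = [7];  Q = [1]
  Insert 6 (step 2): P = [6] / [7];  Q = [1] / [2]
  Insert 1 (step 3): P = [1] / [6] / [7];  Q = [1] / [2] / [3]
  Insert 2 (step 4): P = [1, 2] / [6] / [7];  Q = [1, 4] / [2] / [3]
  Insert 4 (step 5): P = [1, 2, 4] / [6] / [7];  Q = [1, 4, 5] / [2] / [3]
  Insert 3 (step 6): P = [1, 2, 3] / [4] / [6] / [7];  Q = [1, 4, 5] / [2] / [3] / [6]
  Insert 9 (step 7): P = [1, 2, 3, 9] / [4] / [6] / [7];  Q = [1, 4, 5, 7] / [2] / [3] / [6]
  Insert 8 (step 8): P = [1, 2, 3, 8] / [4, 9] / [6] / [7];  Q = [1, 4, 5, 7] / [2, 8] / [3] / [6]
  Insert 5 (step 9): P = [1, 2, 3, 5] / [4, 8] / [6, 9] / [7];  Q = [1, 4, 5, 7] / [2, 8] / [3, 9] / [6]
Final shape: (4, 2, 2, 1).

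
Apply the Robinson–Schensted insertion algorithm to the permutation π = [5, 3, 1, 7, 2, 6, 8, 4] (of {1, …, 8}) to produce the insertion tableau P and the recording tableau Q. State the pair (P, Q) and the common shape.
P = [1, 2, 4, 8] / [3, 6] / [5, 7];  Q = [1, 4, 6, 7] / [2, 5] / [3, 8];  common shape = (4, 2, 2)

Row-insert the values π_1, π_2, … into P one at a time, bumping the leftmost entry strictly greater than the inserted value down to the next row. The recording tableau Q records, in position (i, j), the step at which that cell was added to P.
  Insert 5 (step 1): P = [5];  Q = [1]
  Insert 3 (step 2): P = [3] / [5];  Q = [1] / [2]
  Insert 1 (step 3): P = [1] / [3] / [5];  Q = [1] / [2] / [3]
  Insert 7 (step 4): P = [1, 7] / [3] / [5];  Q = [1, 4] / [2] / [3]
  Insert 2 (step 5): P = [1, 2] / [3, 7] / [5];  Q = [1, 4] / [2, 5] / [3]
  Insert 6 (step 6): P = [1, 2, 6] / [3, 7] / [5];  Q = [1, 4, 6] / [2, 5] / [3]
  Insert 8 (step 7): P = [1, 2, 6, 8] / [3, 7] / [5];  Q = [1, 4, 6, 7] / [2, 5] / [3]
  Insert 4 (step 8): P = [1, 2, 4, 8] / [3, 6] / [5, 7];  Q = [1, 4, 6, 7] / [2, 5] / [3, 8]
Final shape: (4, 2, 2).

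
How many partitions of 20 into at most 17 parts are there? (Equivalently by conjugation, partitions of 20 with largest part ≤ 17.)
p(20, parts ≤ 17) = 623

Use the recurrence p(n, m) = p(n, m−1) + p(n−m, m): either the largest part is < m (count p(n, m−1)) or the largest part is exactly m (remove one copy of m, count p(n−m, m)). With p(0, ·) = 1 this gives p(20, parts ≤ 17) = 623. (By conjugating Young diagrams, this also counts partitions of 20 into at most 17 parts.)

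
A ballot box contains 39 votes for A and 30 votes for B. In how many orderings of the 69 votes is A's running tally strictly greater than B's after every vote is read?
Strict-lead orderings = 4125297395638025376

Total orderings of the 69 votes with 39 for A: C(69, 39) = 31627280033224861216. By the Bertrand ballot formula (Cycle Lemma / reflection principle), the number of orderings in which A is strictly ahead of B throughout is (p − q)/(p + q) · C(p + q, p) = (39 − 30)/(39 + 30) · 31627280033224861216 = 4125297395638025376.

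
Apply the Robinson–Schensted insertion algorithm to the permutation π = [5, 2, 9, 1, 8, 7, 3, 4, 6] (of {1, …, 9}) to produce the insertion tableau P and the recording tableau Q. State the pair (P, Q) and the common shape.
P = [1, 3, 4, 6] / [2, 7] / [5, 8] / [9];  Q = [1, 3, 8, 9] / [2, 5] / [4, 6] / [7];  common shape = (4, 2, 2, 1)

Row-insert the values π_1, π_2, … into P one at a time, bumping the leftmost entry strictly greater than the inserted value down to the next row. The recording tableau Q records, in position (i, j), the step at which that cell was added to P.
  Insert 5 (step 1): P = [5];  Q = [1]
  Insert 2 (step 2): P = [2] / [5];  Q = [1] / [2]
  Insert 9 (step 3): P = [2, 9] / [5];  Q = [1, 3] / [2]
  Insert 1 (step 4): P = [1, 9] / [2] / [5];  Q = [1, 3] / [2] / [4]
  Insert 8 (step 5): P = [1, 8] / [2, 9] / [5];  Q = [1, 3] / [2, 5] / [4]
  Insert 7 (step 6): P = [1, 7] / [2, 8] / [5, 9];  Q = [1, 3] / [2, 5] / [4, 6]
  Insert 3 (step 7): P = [1, 3] / [2, 7] / [5, 8] / [9];  Q = [1, 3] / [2, 5] / [4, 6] / [7]
  Insert 4 (step 8): P = [1, 3, 4] / [2, 7] / [5, 8] / [9];  Q = [1, 3, 8] / [2, 5] / [4, 6] / [7]
  Insert 6 (step 9): P = [1, 3, 4, 6] / [2, 7] / [5, 8] / [9];  Q = [1, 3, 8, 9] / [2, 5] / [4, 6] / [7]
Final shape: (4, 2, 2, 1).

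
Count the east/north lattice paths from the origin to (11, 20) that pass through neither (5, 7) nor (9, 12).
Number of paths = 54447561

Inclusion–exclusion. Total paths: C(31, 11) = 84672315. Through P₁: C(12, 5)·C(19, 6) = 21488544. Through P₂: C(21, 9)·C(10, 2) = 13226850. Since P₁ is strictly southwest of P₂, a monotone path through both must visit P₁ then P₂; paths through both = C(12, 5)·C(9, 4)·C(10, 2) = 4490640. Avoid both = 84672315 − 21488544 − 13226850 + 4490640 = 54447561.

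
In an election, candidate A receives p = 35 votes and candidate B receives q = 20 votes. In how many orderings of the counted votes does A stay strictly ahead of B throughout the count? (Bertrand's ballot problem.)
Strict-lead orderings = 137737442716965

Total orderings of the 55 votes with 35 for A: C(55, 35) = 505037289962205. By the Bertrand ballot formula (Cycle Lemma / reflection principle), the number of orderings in which A is strictly ahead of B throughout is (p − q)/(p + q) · C(p + q, p) = (35 − 20)/(35 + 20) · 505037289962205 = 137737442716965.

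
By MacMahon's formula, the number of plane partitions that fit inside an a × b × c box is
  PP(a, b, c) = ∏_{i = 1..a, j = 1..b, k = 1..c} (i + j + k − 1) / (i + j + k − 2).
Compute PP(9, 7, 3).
PP(9, 7, 3) = 24584605760

Evaluate the triple product over i = 1..9, j = 1..7, k = 1..3. The factors are (2/1) · (3/2) · (4/3) · (3/2) · (4/3) · (5/4) · (4/3) · (5/4) · … (189 factors total). The numerators and denominators telescope so the product is an integer; carrying out the multiplication exactly gives PP(9, 7, 3) = 24584605760.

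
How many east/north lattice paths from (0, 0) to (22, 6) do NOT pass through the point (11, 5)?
Number of paths = 324324

Total paths from (0, 0) to (22, 6): C(28, 22) = 376740. Paths through (11, 5): (paths (0, 0) → (11, 5)) × (paths (11, 5) → (22, 6)) = C(16, 11) · C(12, 11) = 4368 · 12 = 52416. Avoidance count = 376740 − 52416 = 324324.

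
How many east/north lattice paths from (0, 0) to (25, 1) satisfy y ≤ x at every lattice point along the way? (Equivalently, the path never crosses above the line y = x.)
Number of paths = 25

By the reflection principle (André's argument), the number of monotone paths to (25, 1) with n ≤ m that never go above y = x is C(26, 25) − C(26, 26) = 26 − 1 = 25.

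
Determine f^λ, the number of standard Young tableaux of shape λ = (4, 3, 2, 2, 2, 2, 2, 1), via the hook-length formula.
# SYT of shape (4, 3, 2, 2, 2, 2, 2, 1) = 1131520

Hook-length formula: f^λ = n! / Π hook(c), product over all cells c of the Young diagram. For λ = (4, 3, 2, 2, 2, 2, 2, 1), n = 18 boxes. Hook lengths by row (left-to-right, top-to-bottom): [11, 9, 3, 1]; [9, 7, 1]; [7, 5]; [6, 4]; [5, 3]; [4, 2]; [3, 1]; [1]. Product of hooks = 5658206400. So f^λ = 18! / 5658206400 = 6402373705728000 / 5658206400 = 1131520.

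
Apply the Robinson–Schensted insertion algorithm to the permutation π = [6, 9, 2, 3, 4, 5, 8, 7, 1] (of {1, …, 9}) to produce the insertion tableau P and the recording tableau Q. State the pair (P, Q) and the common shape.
P = [1, 3, 4, 5, 7] / [2, 8] / [6] / [9];  Q = [1, 2, 5, 6, 7] / [3, 4] / [8] / [9];  common shape = (5, 2, 1, 1)

Row-insert the values π_1, π_2, … into P one at a time, bumping the leftmost entry strictly greater than the inserted value down to the next row. The recording tableau Q records, in position (i, j), the step at which that cell was added to P.
  Insert 6 (step 1): P = [6];  Q = [1]
  Insert 9 (step 2): P = [6, 9];  Q = [1, 2]
  Insert 2 (step 3): P = [2, 9] / [6];  Q = [1, 2] / [3]
  Insert 3 (step 4): P = [2, 3] / [6, 9];  Q = [1, 2] / [3, 4]
  Insert 4 (step 5): P = [2, 3, 4] / [6, 9];  Q = [1, 2, 5] / [3, 4]
  Insert 5 (step 6): P = [2, 3, 4, 5] / [6, 9];  Q = [1, 2, 5, 6] / [3, 4]
  Insert 8 (step 7): P = [2, 3, 4, 5, 8] / [6, 9];  Q = [1, 2, 5, 6, 7] / [3, 4]
  Insert 7 (step 8): P = [2, 3, 4, 5, 7] / [6, 8] / [9];  Q = [1, 2, 5, 6, 7] / [3, 4] / [8]
  Insert 1 (step 9): P = [1, 3, 4, 5, 7] / [2, 8] / [6] / [9];  Q = [1, 2, 5, 6, 7] / [3, 4] / [8] / [9]
Final shape: (5, 2, 1, 1).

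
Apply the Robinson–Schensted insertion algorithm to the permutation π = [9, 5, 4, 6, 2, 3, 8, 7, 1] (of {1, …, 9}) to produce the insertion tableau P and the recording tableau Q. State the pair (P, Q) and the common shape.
P = [1, 3, 7] / [2, 6, 8] / [4] / [5] / [9];  Q = [1, 4, 7] / [2, 6, 8] / [3] / [5] / [9];  common shape = (3, 3, 1, 1, 1)

Row-insert the values π_1, π_2, … into P one at a time, bumping the leftmost entry strictly greater than the inserted value down to the next row. The recording tableau Q records, in position (i, j), the step at which that cell was added to P.
  Insert 9 (step 1): P = [9];  Q = [1]
  Insert 5 (step 2): P = [5] / [9];  Q = [1] / [2]
  Insert 4 (step 3): P = [4] / [5] / [9];  Q = [1] / [2] / [3]
  Insert 6 (step 4): P = [4, 6] / [5] / [9];  Q = [1, 4] / [2] / [3]
  Insert 2 (step 5): P = [2, 6] / [4] / [5] / [9];  Q = [1, 4] / [2] / [3] / [5]
  Insert 3 (step 6): P = [2, 3] / [4, 6] / [5] / [9];  Q = [1, 4] / [2, 6] / [3] / [5]
  Insert 8 (step 7): P = [2, 3, 8] / [4, 6] / [5] / [9];  Q = [1, 4, 7] / [2, 6] / [3] / [5]
  Insert 7 (step 8): P = [2, 3, 7] / [4, 6, 8] / [5] / [9];  Q = [1, 4, 7] / [2, 6, 8] / [3] / [5]
  Insert 1 (step 9): P = [1, 3, 7] / [2, 6, 8] / [4] / [5] / [9];  Q = [1, 4, 7] / [2, 6, 8] / [3] / [5] / [9]
Final shape: (3, 3, 1, 1, 1).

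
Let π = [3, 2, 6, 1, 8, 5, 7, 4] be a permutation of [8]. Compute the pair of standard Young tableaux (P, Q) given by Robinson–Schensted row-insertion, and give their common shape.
P = [1, 4, 7] / [2, 5, 8] / [3, 6];  Q = [1, 3, 5] / [2, 6, 7] / [4, 8];  common shape = (3, 3, 2)

Row-insert the values π_1, π_2, … into P one at a time, bumping the leftmost entry strictly greater than the inserted value down to the next row. The recording tableau Q records, in position (i, j), the step at which that cell was added to P.
  Insert 3 (step 1): P = [3];  Q = [1]
  Insert 2 (step 2): P = [2] / [3];  Q = [1] / [2]
  Insert 6 (step 3): P = [2, 6] / [3];  Q = [1, 3] / [2]
  Insert 1 (step 4): P = [1, 6] / [2] / [3];  Q = [1, 3] / [2] / [4]
  Insert 8 (step 5): P = [1, 6, 8] / [2] / [3];  Q = [1, 3, 5] / [2] / [4]
  Insert 5 (step 6): P = [1, 5, 8] / [2, 6] / [3];  Q = [1, 3, 5] / [2, 6] / [4]
  Insert 7 (step 7): P = [1, 5, 7] / [2, 6, 8] / [3];  Q = [1, 3, 5] / [2, 6, 7] / [4]
  Insert 4 (step 8): P = [1, 4, 7] / [2, 5, 8] / [3, 6];  Q = [1, 3, 5] / [2, 6, 7] / [4, 8]
Final shape: (3, 3, 2).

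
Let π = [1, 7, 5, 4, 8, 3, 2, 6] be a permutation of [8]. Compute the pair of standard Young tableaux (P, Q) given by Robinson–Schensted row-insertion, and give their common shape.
P = [1, 2, 6] / [3, 8] / [4] / [5] / [7];  Q = [1, 2, 5] / [3, 8] / [4] / [6] / [7];  common shape = (3, 2, 1, 1, 1)

Row-insert the values π_1, π_2, … into P one at a time, bumping the leftmost entry strictly greater than the inserted value down to the next row. The recording tableau Q records, in position (i, j), the step at which that cell was added to P.
  Insert 1 (step 1): P = [1];  Q = [1]
  Insert 7 (step 2): P = [1, 7];  Q = [1, 2]
  Insert 5 (step 3): P = [1, 5] / [7];  Q = [1, 2] / [3]
  Insert 4 (step 4): P = [1, 4] / [5] / [7];  Q = [1, 2] / [3] / [4]
  Insert 8 (step 5): P = [1, 4, 8] / [5] / [7];  Q = [1, 2, 5] / [3] / [4]
  Insert 3 (step 6): P = [1, 3, 8] / [4] / [5] / [7];  Q = [1, 2, 5] / [3] / [4] / [6]
  Insert 2 (step 7): P = [1, 2, 8] / [3] / [4] / [5] / [7];  Q = [1, 2, 5] / [3] / [4] / [6] / [7]
  Insert 6 (step 8): P = [1, 2, 6] / [3, 8] / [4] / [5] / [7];  Q = [1, 2, 5] / [3, 8] / [4] / [6] / [7]
Final shape: (3, 2, 1, 1, 1).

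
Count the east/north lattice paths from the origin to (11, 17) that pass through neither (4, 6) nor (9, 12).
Number of paths = 10656030

Inclusion–exclusion. Total paths: C(28, 11) = 21474180. Through P₁: C(10, 4)·C(18, 7) = 6683040. Through P₂: C(21, 9)·C(7, 2) = 6172530. Since P₁ is strictly southwest of P₂, a monotone path through both must visit P₁ then P₂; paths through both = C(10, 4)·C(11, 5)·C(7, 2) = 2037420. Avoid both = 21474180 − 6683040 − 6172530 + 2037420 = 10656030.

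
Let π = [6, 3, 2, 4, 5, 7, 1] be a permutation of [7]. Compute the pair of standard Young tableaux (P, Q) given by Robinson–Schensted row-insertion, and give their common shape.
P = [1, 4, 5, 7] / [2] / [3] / [6];  Q = [1, 4, 5, 6] / [2] / [3] / [7];  common shape = (4, 1, 1, 1)

Row-insert the values π_1, π_2, … into P one at a time, bumping the leftmost entry strictly greater than the inserted value down to the next row. The recording tableau Q records, in position (i, j), the step at which that cell was added to P.
  Insert 6 (step 1): P = [6];  Q = [1]
  Insert 3 (step 2): P = [3] / [6];  Q = [1] / [2]
  Insert 2 (step 3): P = [2] / [3] / [6];  Q = [1] / [2] / [3]
  Insert 4 (step 4): P = [2, 4] / [3] / [6];  Q = [1, 4] / [2] / [3]
  Insert 5 (step 5): P = [2, 4, 5] / [3] / [6];  Q = [1, 4, 5] / [2] / [3]
  Insert 7 (step 6): P = [2, 4, 5, 7] / [3] / [6];  Q = [1, 4, 5, 6] / [2] / [3]
  Insert 1 (step 7): P = [1, 4, 5, 7] / [2] / [3] / [6];  Q = [1, 4, 5, 6] / [2] / [3] / [7]
Final shape: (4, 1, 1, 1).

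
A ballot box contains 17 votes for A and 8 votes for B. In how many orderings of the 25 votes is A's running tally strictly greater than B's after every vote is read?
Strict-lead orderings = 389367

Total orderings of the 25 votes with 17 for A: C(25, 17) = 1081575. By the Bertrand ballot formula (Cycle Lemma / reflection principle), the number of orderings in which A is strictly ahead of B throughout is (p − q)/(p + q) · C(p + q, p) = (17 − 8)/(17 + 8) · 1081575 = 389367.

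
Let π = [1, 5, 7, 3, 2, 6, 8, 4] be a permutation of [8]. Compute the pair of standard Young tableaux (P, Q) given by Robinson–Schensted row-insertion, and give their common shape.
P = [1, 2, 4, 8] / [3, 6] / [5, 7];  Q = [1, 2, 3, 7] / [4, 6] / [5, 8];  common shape = (4, 2, 2)

Row-insert the values π_1, π_2, … into P one at a time, bumping the leftmost entry strictly greater than the inserted value down to the next row. The recording tableau Q records, in position (i, j), the step at which that cell was added to P.
  Insert 1 (step 1): P = [1];  Q = [1]
  Insert 5 (step 2): P = [1, 5];  Q = [1, 2]
  Insert 7 (step 3): P = [1, 5, 7];  Q = [1, 2, 3]
  Insert 3 (step 4): P = [1, 3, 7] / [5];  Q = [1, 2, 3] / [4]
  Insert 2 (step 5): P = [1, 2, 7] / [3] / [5];  Q = [1, 2, 3] / [4] / [5]
  Insert 6 (step 6): P = [1, 2, 6] / [3, 7] / [5];  Q = [1, 2, 3] / [4, 6] / [5]
  Insert 8 (step 7): P = [1, 2, 6, 8] / [3, 7] / [5];  Q = [1, 2, 3, 7] / [4, 6] / [5]
  Insert 4 (step 8): P = [1, 2, 4, 8] / [3, 6] / [5, 7];  Q = [1, 2, 3, 7] / [4, 6] / [5, 8]
Final shape: (4, 2, 2).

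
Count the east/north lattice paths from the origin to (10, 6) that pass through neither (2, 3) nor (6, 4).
Number of paths = 3958

Inclusion–exclusion. Total paths: C(16, 10) = 8008. Through P₁: C(5, 2)·C(11, 8) = 1650. Through P₂: C(10, 6)·C(6, 4) = 3150. Since P₁ is strictly southwest of P₂, a monotone path through both must visit P₁ then P₂; paths through both = C(5, 2)·C(5, 4)·C(6, 4) = 750. Avoid both = 8008 − 1650 − 3150 + 750 = 3958.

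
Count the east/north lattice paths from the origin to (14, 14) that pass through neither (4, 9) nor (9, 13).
Number of paths = 35525475

Inclusion–exclusion. Total paths: C(28, 14) = 40116600. Through P₁: C(13, 4)·C(15, 10) = 2147145. Through P₂: C(22, 9)·C(6, 5) = 2984520. Since P₁ is strictly southwest of P₂, a monotone path through both must visit P₁ then P₂; paths through both = C(13, 4)·C(9, 5)·C(6, 5) = 540540. Avoid both = 40116600 − 2147145 − 2984520 + 540540 = 35525475.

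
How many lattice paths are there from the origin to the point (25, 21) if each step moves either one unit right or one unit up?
Number of paths = 6943526580276

A monotone lattice path from (0, 0) to (25, 21) consists of 25 east steps and 21 north steps in some order, so it is determined by which 25 of the 46 steps are east. The count is C(46, 25) = 6943526580276.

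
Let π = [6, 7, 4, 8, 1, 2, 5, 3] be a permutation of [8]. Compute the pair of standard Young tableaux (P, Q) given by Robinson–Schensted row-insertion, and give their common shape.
P = [1, 2, 3] / [4, 5, 8] / [6, 7];  Q = [1, 2, 4] / [3, 6, 7] / [5, 8];  common shape = (3, 3, 2)

Row-insert the values π_1, π_2, … into P one at a time, bumping the leftmost entry strictly greater than the inserted value down to the next row. The recording tableau Q records, in position (i, j), the step at which that cell was added to P.
  Insert 6 (step 1): P = [6];  Q = [1]
  Insert 7 (step 2): P = [6, 7];  Q = [1, 2]
  Insert 4 (step 3): P = [4, 7] / [6];  Q = [1, 2] / [3]
  Insert 8 (step 4): P = [4, 7, 8] / [6];  Q = [1, 2, 4] / [3]
  Insert 1 (step 5): P = [1, 7, 8] / [4] / [6];  Q = [1, 2, 4] / [3] / [5]
  Insert 2 (step 6): P = [1, 2, 8] / [4, 7] / [6];  Q = [1, 2, 4] / [3, 6] / [5]
  Insert 5 (step 7): P = [1, 2, 5] / [4, 7, 8] / [6];  Q = [1, 2, 4] / [3, 6, 7] / [5]
  Insert 3 (step 8): P = [1, 2, 3] / [4, 5, 8] / [6, 7];  Q = [1, 2, 4] / [3, 6, 7] / [5, 8]
Final shape: (3, 3, 2).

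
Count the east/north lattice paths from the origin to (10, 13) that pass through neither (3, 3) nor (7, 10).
Number of paths = 498146

Inclusion–exclusion. Total paths: C(23, 10) = 1144066. Through P₁: C(6, 3)·C(17, 7) = 388960. Through P₂: C(17, 7)·C(6, 3) = 388960. Since P₁ is strictly southwest of P₂, a monotone path through both must visit P₁ then P₂; paths through both = C(6, 3)·C(11, 4)·C(6, 3) = 132000. Avoid both = 1144066 − 388960 − 388960 + 132000 = 498146.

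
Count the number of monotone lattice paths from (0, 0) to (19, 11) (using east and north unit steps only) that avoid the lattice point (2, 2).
Number of paths = 35880000

Total paths from (0, 0) to (19, 11): C(30, 19) = 54627300. Paths through (2, 2): (paths (0, 0) → (2, 2)) × (paths (2, 2) → (19, 11)) = C(4, 2) · C(26, 17) = 6 · 3124550 = 18747300. Avoidance count = 54627300 − 18747300 = 35880000.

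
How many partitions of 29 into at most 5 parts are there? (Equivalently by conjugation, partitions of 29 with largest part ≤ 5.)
p(29, parts ≤ 5) = 603

Use the recurrence p(n, m) = p(n, m−1) + p(n−m, m): either the largest part is < m (count p(n, m−1)) or the largest part is exactly m (remove one copy of m, count p(n−m, m)). With p(0, ·) = 1 this gives p(29, parts ≤ 5) = 603. (By conjugating Young diagrams, this also counts partitions of 29 into at most 5 parts.)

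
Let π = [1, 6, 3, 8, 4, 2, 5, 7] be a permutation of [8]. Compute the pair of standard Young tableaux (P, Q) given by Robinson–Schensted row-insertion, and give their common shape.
P = [1, 2, 4, 5, 7] / [3, 8] / [6];  Q = [1, 2, 4, 7, 8] / [3, 5] / [6];  common shape = (5, 2, 1)

Row-insert the values π_1, π_2, … into P one at a time, bumping the leftmost entry strictly greater than the inserted value down to the next row. The recording tableau Q records, in position (i, j), the step at which that cell was added to P.
  Insert 1 (step 1): P = [1];  Q = [1]
  Insert 6 (step 2): P = [1, 6];  Q = [1, 2]
  Insert 3 (step 3): P = [1, 3] / [6];  Q = [1, 2] / [3]
  Insert 8 (step 4): P = [1, 3, 8] / [6];  Q = [1, 2, 4] / [3]
  Insert 4 (step 5): P = [1, 3, 4] / [6, 8];  Q = [1, 2, 4] / [3, 5]
  Insert 2 (step 6): P = [1, 2, 4] / [3, 8] / [6];  Q = [1, 2, 4] / [3, 5] / [6]
  Insert 5 (step 7): P = [1, 2, 4, 5] / [3, 8] / [6];  Q = [1, 2, 4, 7] / [3, 5] / [6]
  Insert 7 (step 8): P = [1, 2, 4, 5, 7] / [3, 8] / [6];  Q = [1, 2, 4, 7, 8] / [3, 5] / [6]
Final shape: (5, 2, 1).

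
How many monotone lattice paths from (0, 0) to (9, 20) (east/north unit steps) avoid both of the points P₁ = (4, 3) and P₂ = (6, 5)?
Number of paths = 8887683

Inclusion–exclusion. Total paths: C(29, 9) = 10015005. Through P₁: C(7, 4)·C(22, 5) = 921690. Through P₂: C(11, 6)·C(18, 3) = 376992. Since P₁ is strictly southwest of P₂, a monotone path through both must visit P₁ then P₂; paths through both = C(7, 4)·C(4, 2)·C(18, 3) = 171360. Avoid both = 10015005 − 921690 − 376992 + 171360 = 8887683.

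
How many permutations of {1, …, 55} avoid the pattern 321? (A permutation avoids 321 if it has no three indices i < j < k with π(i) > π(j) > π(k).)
C_55 = 1759414616608818870992479875972

These 321-avoiding permutations are counted by the Catalan number C_n = (1/(n + 1)) · C(2n, n). For n = 55: C_55 = (1/56) · C(110, 55) = 98527218530093856775578873054432/56 = 1759414616608818870992479875972.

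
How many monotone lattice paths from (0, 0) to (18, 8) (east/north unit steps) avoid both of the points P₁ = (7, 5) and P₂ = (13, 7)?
Number of paths = 941923

Inclusion–exclusion. Total paths: C(26, 18) = 1562275. Through P₁: C(12, 7)·C(14, 11) = 288288. Through P₂: C(20, 13)·C(6, 5) = 465120. Since P₁ is strictly southwest of P₂, a monotone path through both must visit P₁ then P₂; paths through both = C(12, 7)·C(8, 6)·C(6, 5) = 133056. Avoid both = 1562275 − 288288 − 465120 + 133056 = 941923.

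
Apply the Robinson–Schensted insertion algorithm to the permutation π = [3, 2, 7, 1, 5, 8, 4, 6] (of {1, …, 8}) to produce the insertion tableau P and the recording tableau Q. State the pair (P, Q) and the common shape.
P = [1, 4, 6] / [2, 5, 8] / [3, 7];  Q = [1, 3, 6] / [2, 5, 8] / [4, 7];  common shape = (3, 3, 2)

Row-insert the values π_1, π_2, … into P one at a time, bumping the leftmost entry strictly greater than the inserted value down to the next row. The recording tableau Q records, in position (i, j), the step at which that cell was added to P.
  Insert 3 (step 1): P = [3];  Q = [1]
  Insert 2 (step 2): P = [2] / [3];  Q = [1] / [2]
  Insert 7 (step 3): P = [2, 7] / [3];  Q = [1, 3] / [2]
  Insert 1 (step 4): P = [1, 7] / [2] / [3];  Q = [1, 3] / [2] / [4]
  Insert 5 (step 5): P = [1, 5] / [2, 7] / [3];  Q = [1, 3] / [2, 5] / [4]
  Insert 8 (step 6): P = [1, 5, 8] / [2, 7] / [3];  Q = [1, 3, 6] / [2, 5] / [4]
  Insert 4 (step 7): P = [1, 4, 8] / [2, 5] / [3, 7];  Q = [1, 3, 6] / [2, 5] / [4, 7]
  Insert 6 (step 8): P = [1, 4, 6] / [2, 5, 8] / [3, 7];  Q = [1, 3, 6] / [2, 5, 8] / [4, 7]
Final shape: (3, 3, 2).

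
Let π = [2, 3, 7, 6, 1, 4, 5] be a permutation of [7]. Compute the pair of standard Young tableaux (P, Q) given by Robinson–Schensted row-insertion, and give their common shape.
P = [1, 3, 4, 5] / [2, 6] / [7];  Q = [1, 2, 3, 7] / [4, 6] / [5];  common shape = (4, 2, 1)

Row-insert the values π_1, π_2, … into P one at a time, bumping the leftmost entry strictly greater than the inserted value down to the next row. The recording tableau Q records, in position (i, j), the step at which that cell was added to P.
  Insert 2 (step 1): P = [2];  Q = [1]
  Insert 3 (step 2): P = [2, 3];  Q = [1, 2]
  Insert 7 (step 3): P = [2, 3, 7];  Q = [1, 2, 3]
  Insert 6 (step 4): P = [2, 3, 6] / [7];  Q = [1, 2, 3] / [4]
  Insert 1 (step 5): P = [1, 3, 6] / [2] / [7];  Q = [1, 2, 3] / [4] / [5]
  Insert 4 (step 6): P = [1, 3, 4] / [2, 6] / [7];  Q = [1, 2, 3] / [4, 6] / [5]
  Insert 5 (step 7): P = [1, 3, 4, 5] / [2, 6] / [7];  Q = [1, 2, 3, 7] / [4, 6] / [5]
Final shape: (4, 2, 1).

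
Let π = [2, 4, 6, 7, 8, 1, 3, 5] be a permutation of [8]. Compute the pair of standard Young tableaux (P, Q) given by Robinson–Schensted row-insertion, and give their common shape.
P = [1, 3, 5, 7, 8] / [2, 4, 6];  Q = [1, 2, 3, 4, 5] / [6, 7, 8];  common shape = (5, 3)

Row-insert the values π_1, π_2, … into P one at a time, bumping the leftmost entry strictly greater than the inserted value down to the next row. The recording tableau Q records, in position (i, j), the step at which that cell was added to P.
  Insert 2 (step 1): P = [2];  Q = [1]
  Insert 4 (step 2): P = [2, 4];  Q = [1, 2]
  Insert 6 (step 3): P = [2, 4, 6];  Q = [1, 2, 3]
  Insert 7 (step 4): P = [2, 4, 6, 7];  Q = [1, 2, 3, 4]
  Insert 8 (step 5): P = [2, 4, 6, 7, 8];  Q = [1, 2, 3, 4, 5]
  Insert 1 (step 6): P = [1, 4, 6, 7, 8] / [2];  Q = [1, 2, 3, 4, 5] / [6]
  Insert 3 (step 7): P = [1, 3, 6, 7, 8] / [2, 4];  Q = [1, 2, 3, 4, 5] / [6, 7]
  Insert 5 (step 8): P = [1, 3, 5, 7, 8] / [2, 4, 6];  Q = [1, 2, 3, 4, 5] / [6, 7, 8]
Final shape: (5, 3).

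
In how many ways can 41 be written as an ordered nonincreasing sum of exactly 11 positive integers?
p(41, 11 parts) = 4035

Partitions of n into exactly k parts are in bijection with partitions of n − k into at most k parts (subtract 1 from each part). So p(41, exactly 11) = p(30, parts ≤ 11). Computing via the recurrence p(m, j) = p(m, j−1) + p(m−j, j) gives 4035.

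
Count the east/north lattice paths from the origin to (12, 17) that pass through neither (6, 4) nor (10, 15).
Number of paths = 28305555

Inclusion–exclusion. Total paths: C(29, 12) = 51895935. Through P₁: C(10, 6)·C(19, 6) = 5697720. Through P₂: C(25, 10)·C(4, 2) = 19612560. Since P₁ is strictly southwest of P₂, a monotone path through both must visit P₁ then P₂; paths through both = C(10, 6)·C(15, 4)·C(4, 2) = 1719900. Avoid both = 51895935 − 5697720 − 19612560 + 1719900 = 28305555.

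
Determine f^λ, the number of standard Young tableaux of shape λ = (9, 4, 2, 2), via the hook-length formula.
# SYT of shape (9, 4, 2, 2) = 556920

Hook-length formula: f^λ = n! / Π hook(c), product over all cells c of the Young diagram. For λ = (9, 4, 2, 2), n = 17 boxes. Hook lengths by row (left-to-right, top-to-bottom): [12, 11, 8, 7, 5, 4, 3, 2, 1]; [6, 5, 2, 1]; [3, 2]; [2, 1]. Product of hooks = 638668800. So f^λ = 17! / 638668800 = 355687428096000 / 638668800 = 556920.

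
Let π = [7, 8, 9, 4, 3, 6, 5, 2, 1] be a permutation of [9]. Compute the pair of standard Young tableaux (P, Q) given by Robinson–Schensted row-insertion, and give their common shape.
P = [1, 5, 9] / [2, 6] / [3, 8] / [4] / [7];  Q = [1, 2, 3] / [4, 6] / [5, 7] / [8] / [9];  common shape = (3, 2, 2, 1, 1)

Row-insert the values π_1, π_2, … into P one at a time, bumping the leftmost entry strictly greater than the inserted value down to the next row. The recording tableau Q records, in position (i, j), the step at which that cell was added to P.
  Insert 7 (step 1): P = [7];  Q = [1]
  Insert 8 (step 2): P = [7, 8];  Q = [1, 2]
  Insert 9 (step 3): P = [7, 8, 9];  Q = [1, 2, 3]
  Insert 4 (step 4): P = [4, 8, 9] / [7];  Q = [1, 2, 3] / [4]
  Insert 3 (step 5): P = [3, 8, 9] / [4] / [7];  Q = [1, 2, 3] / [4] / [5]
  Insert 6 (step 6): P = [3, 6, 9] / [4, 8] / [7];  Q = [1, 2, 3] / [4, 6] / [5]
  Insert 5 (step 7): P = [3, 5, 9] / [4, 6] / [7, 8];  Q = [1, 2, 3] / [4, 6] / [5, 7]
  Insert 2 (step 8): P = [2, 5, 9] / [3, 6] / [4, 8] / [7];  Q = [1, 2, 3] / [4, 6] / [5, 7] / [8]
  Insert 1 (step 9): P = [1, 5, 9] / [2, 6] / [3, 8] / [4] / [7];  Q = [1, 2, 3] / [4, 6] / [5, 7] / [8] / [9]
Final shape: (3, 2, 2, 1, 1).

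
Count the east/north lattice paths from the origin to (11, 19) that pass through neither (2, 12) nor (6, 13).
Number of paths = 41261486

Inclusion–exclusion. Total paths: C(30, 11) = 54627300. Through P₁: C(14, 2)·C(16, 9) = 1041040. Through P₂: C(19, 6)·C(11, 5) = 12534984. Since P₁ is strictly southwest of P₂, a monotone path through both must visit P₁ then P₂; paths through both = C(14, 2)·C(5, 4)·C(11, 5) = 210210. Avoid both = 54627300 − 1041040 − 12534984 + 210210 = 41261486.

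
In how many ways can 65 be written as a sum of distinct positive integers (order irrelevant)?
q(65) = 18200

A partition into distinct parts is a strictly decreasing sequence summing to n. The recurrence d(n, m) = d(n, m−1) + d(n−m, m−1) (use part m at most once) with q(n) = d(n, n) gives q(65) = 18200. (Euler's theorem: # distinct-part partitions = # odd-part partitions.)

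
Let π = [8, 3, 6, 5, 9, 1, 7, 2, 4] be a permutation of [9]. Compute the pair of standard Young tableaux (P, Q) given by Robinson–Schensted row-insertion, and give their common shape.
P = [1, 2, 4] / [3, 5, 7] / [6, 9] / [8];  Q = [1, 3, 5] / [2, 7, 9] / [4, 8] / [6];  common shape = (3, 3, 2, 1)

Row-insert the values π_1, π_2, … into P one at a time, bumping the leftmost entry strictly greater than the inserted value down to the next row. The recording tableau Q records, in position (i, j), the step at which that cell was added to P.
  Insert 8 (step 1): P = [8];  Q = [1]
  Insert 3 (step 2): P = [3] / [8];  Q = [1] / [2]
  Insert 6 (step 3): P = [3, 6] / [8];  Q = [1, 3] / [2]
  Insert 5 (step 4): P = [3, 5] / [6] / [8];  Q = [1, 3] / [2] / [4]
  Insert 9 (step 5): P = [3, 5, 9] / [6] / [8];  Q = [1, 3, 5] / [2] / [4]
  Insert 1 (step 6): P = [1, 5, 9] / [3] / [6] / [8];  Q = [1, 3, 5] / [2] / [4] / [6]
  Insert 7 (step 7): P = [1, 5, 7] / [3, 9] / [6] / [8];  Q = [1, 3, 5] / [2, 7] / [4] / [6]
  Insert 2 (step 8): P = [1, 2, 7] / [3, 5] / [6, 9] / [8];  Q = [1, 3, 5] / [2, 7] / [4, 8] / [6]
  Insert 4 (step 9): P = [1, 2, 4] / [3, 5, 7] / [6, 9] / [8];  Q = [1, 3, 5] / [2, 7, 9] / [4, 8] / [6]
Final shape: (3, 3, 2, 1).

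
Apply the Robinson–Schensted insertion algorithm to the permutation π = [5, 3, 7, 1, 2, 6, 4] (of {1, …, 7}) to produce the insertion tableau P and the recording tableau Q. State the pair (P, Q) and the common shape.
P = [1, 2, 4] / [3, 6] / [5, 7];  Q = [1, 3, 6] / [2, 5] / [4, 7];  common shape = (3, 2, 2)

Row-insert the values π_1, π_2, … into P one at a time, bumping the leftmost entry strictly greater than the inserted value down to the next row. The recording tableau Q records, in position (i, j), the step at which that cell was added to P.
  Insert 5 (step 1): P = [5];  Q = [1]
  Insert 3 (step 2): P = [3] / [5];  Q = [1] / [2]
  Insert 7 (step 3): P = [3, 7] / [5];  Q = [1, 3] / [2]
  Insert 1 (step 4): P = [1, 7] / [3] / [5];  Q = [1, 3] / [2] / [4]
  Insert 2 (step 5): P = [1, 2] / [3, 7] / [5];  Q = [1, 3] / [2, 5] / [4]
  Insert 6 (step 6): P = [1, 2, 6] / [3, 7] / [5];  Q = [1, 3, 6] / [2, 5] / [4]
  Insert 4 (step 7): P = [1, 2, 4] / [3, 6] / [5, 7];  Q = [1, 3, 6] / [2, 5] / [4, 7]
Final shape: (3, 2, 2).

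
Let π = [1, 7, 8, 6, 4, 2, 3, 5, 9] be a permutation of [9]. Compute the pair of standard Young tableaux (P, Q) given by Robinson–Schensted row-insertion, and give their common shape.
P = [1, 2, 3, 5, 9] / [4, 8] / [6] / [7];  Q = [1, 2, 3, 8, 9] / [4, 7] / [5] / [6];  common shape = (5, 2, 1, 1)

Row-insert the values π_1, π_2, … into P one at a time, bumping the leftmost entry strictly greater than the inserted value down to the next row. The recording tableau Q records, in position (i, j), the step at which that cell was added to P.
  Insert 1 (step 1): P = [1];  Q = [1]
  Insert 7 (step 2): P = [1, 7];  Q = [1, 2]
  Insert 8 (step 3): P = [1, 7, 8];  Q = [1, 2, 3]
  Insert 6 (step 4): P = [1, 6, 8] / [7];  Q = [1, 2, 3] / [4]
  Insert 4 (step 5): P = [1, 4, 8] / [6] / [7];  Q = [1, 2, 3] / [4] / [5]
  Insert 2 (step 6): P = [1, 2, 8] / [4] / [6] / [7];  Q = [1, 2, 3] / [4] / [5] / [6]
  Insert 3 (step 7): P = [1, 2, 3] / [4, 8] / [6] / [7];  Q = [1, 2, 3] / [4, 7] / [5] / [6]
  Insert 5 (step 8): P = [1, 2, 3, 5] / [4, 8] / [6] / [7];  Q = [1, 2, 3, 8] / [4, 7] / [5] / [6]
  Insert 9 (step 9): P = [1, 2, 3, 5, 9] / [4, 8] / [6] / [7];  Q = [1, 2, 3, 8, 9] / [4, 7] / [5] / [6]
Final shape: (5, 2, 1, 1).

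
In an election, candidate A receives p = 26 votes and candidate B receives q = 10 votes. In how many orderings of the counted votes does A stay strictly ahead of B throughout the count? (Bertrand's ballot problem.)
Strict-lead orderings = 112971936

Total orderings of the 36 votes with 26 for A: C(36, 26) = 254186856. By the Bertrand ballot formula (Cycle Lemma / reflection principle), the number of orderings in which A is strictly ahead of B throughout is (p − q)/(p + q) · C(p + q, p) = (26 − 10)/(26 + 10) · 254186856 = 112971936.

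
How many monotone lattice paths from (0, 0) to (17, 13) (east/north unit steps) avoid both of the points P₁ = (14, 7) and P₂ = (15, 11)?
Number of paths = 67123770

Inclusion–exclusion. Total paths: C(30, 17) = 119759850. Through P₁: C(21, 14)·C(9, 3) = 9767520. Through P₂: C(26, 15)·C(4, 2) = 46356960. Since P₁ is strictly southwest of P₂, a monotone path through both must visit P₁ then P₂; paths through both = C(21, 14)·C(5, 1)·C(4, 2) = 3488400. Avoid both = 119759850 − 9767520 − 46356960 + 3488400 = 67123770.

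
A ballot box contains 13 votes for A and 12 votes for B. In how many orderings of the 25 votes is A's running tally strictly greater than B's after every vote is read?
Strict-lead orderings = 208012

Total orderings of the 25 votes with 13 for A: C(25, 13) = 5200300. By the Bertrand ballot formula (Cycle Lemma / reflection principle), the number of orderings in which A is strictly ahead of B throughout is (p − q)/(p + q) · C(p + q, p) = (13 − 12)/(13 + 12) · 5200300 = 208012.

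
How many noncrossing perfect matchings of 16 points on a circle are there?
C_8 = 1430

These noncrossing handshakes are counted by the Catalan number C_n = (1/(n + 1)) · C(2n, n). For n = 8: C_8 = (1/9) · C(16, 8) = 12870/9 = 1430.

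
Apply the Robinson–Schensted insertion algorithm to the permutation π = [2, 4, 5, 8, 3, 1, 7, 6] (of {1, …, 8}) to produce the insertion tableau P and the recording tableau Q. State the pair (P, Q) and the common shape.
P = [1, 3, 5, 6] / [2, 7] / [4, 8];  Q = [1, 2, 3, 4] / [5, 7] / [6, 8];  common shape = (4, 2, 2)

Row-insert the values π_1, π_2, … into P one at a time, bumping the leftmost entry strictly greater than the inserted value down to the next row. The recording tableau Q records, in position (i, j), the step at which that cell was added to P.
  Insert 2 (step 1): P = [2];  Q = [1]
  Insert 4 (step 2): P = [2, 4];  Q = [1, 2]
  Insert 5 (step 3): P = [2, 4, 5];  Q = [1, 2, 3]
  Insert 8 (step 4): P = [2, 4, 5, 8];  Q = [1, 2, 3, 4]
  Insert 3 (step 5): P = [2, 3, 5, 8] / [4];  Q = [1, 2, 3, 4] / [5]
  Insert 1 (step 6): P = [1, 3, 5, 8] / [2] / [4];  Q = [1, 2, 3, 4] / [5] / [6]
  Insert 7 (step 7): P = [1, 3, 5, 7] / [2, 8] / [4];  Q = [1, 2, 3, 4] / [5, 7] / [6]
  Insert 6 (step 8): P = [1, 3, 5, 6] / [2, 7] / [4, 8];  Q = [1, 2, 3, 4] / [5, 7] / [6, 8]
Final shape: (4, 2, 2).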